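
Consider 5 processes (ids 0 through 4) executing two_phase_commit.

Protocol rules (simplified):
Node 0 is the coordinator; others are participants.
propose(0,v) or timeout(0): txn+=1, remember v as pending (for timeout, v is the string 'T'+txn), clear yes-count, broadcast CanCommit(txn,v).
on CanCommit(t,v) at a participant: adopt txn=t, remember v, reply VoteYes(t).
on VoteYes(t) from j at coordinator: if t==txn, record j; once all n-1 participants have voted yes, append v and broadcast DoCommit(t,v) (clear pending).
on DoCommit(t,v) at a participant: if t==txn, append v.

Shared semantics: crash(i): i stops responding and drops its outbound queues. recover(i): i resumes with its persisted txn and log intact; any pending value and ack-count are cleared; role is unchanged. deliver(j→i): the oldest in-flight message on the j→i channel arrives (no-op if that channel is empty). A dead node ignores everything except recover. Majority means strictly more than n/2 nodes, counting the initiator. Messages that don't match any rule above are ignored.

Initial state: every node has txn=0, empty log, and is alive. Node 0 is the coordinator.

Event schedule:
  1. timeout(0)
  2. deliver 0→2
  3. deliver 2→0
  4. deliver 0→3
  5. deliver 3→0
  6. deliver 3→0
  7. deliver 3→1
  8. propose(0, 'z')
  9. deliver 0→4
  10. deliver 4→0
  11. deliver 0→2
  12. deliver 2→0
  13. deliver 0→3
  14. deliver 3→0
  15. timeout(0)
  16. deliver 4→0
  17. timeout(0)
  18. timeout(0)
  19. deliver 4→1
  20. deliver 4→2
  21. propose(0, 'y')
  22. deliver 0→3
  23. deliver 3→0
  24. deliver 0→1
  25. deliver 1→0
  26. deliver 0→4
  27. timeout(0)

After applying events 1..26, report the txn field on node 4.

2

[1] timeout(0) → N0(coor t1 [-])
[2] deliver 0→2 → N2(part t1 [-])
[3] deliver 2→0 → ∅
[4] deliver 0→3 → N3(part t1 [-])
[5] deliver 3→0 → ∅
[6] deliver 3→0 → ∅
[7] deliver 3→1 → ∅
[8] propose(0,'z') → N0(coor t2 [-])
[9] deliver 0→4 → N4(part t1 [-])
[10] deliver 4→0 → ∅
[11] deliver 0→2 → N2(part t2 [-])
[12] deliver 2→0 → ∅
[13] deliver 0→3 → N3(part t2 [-])
[14] deliver 3→0 → ∅
[15] timeout(0) → N0(coor t3 [-])
[16] deliver 4→0 → ∅
[17] timeout(0) → N0(coor t4 [-])
[18] timeout(0) → N0(coor t5 [-])
[19] deliver 4→1 → ∅
[20] deliver 4→2 → ∅
[21] propose(0,'y') → N0(coor t6 [-])
[22] deliver 0→3 → N3(part t3 [-])
[23] deliver 3→0 → ∅
[24] deliver 0→1 → N1(part t1 [-])
[25] deliver 1→0 → ∅
[26] deliver 0→4 → N4(part t2 [-])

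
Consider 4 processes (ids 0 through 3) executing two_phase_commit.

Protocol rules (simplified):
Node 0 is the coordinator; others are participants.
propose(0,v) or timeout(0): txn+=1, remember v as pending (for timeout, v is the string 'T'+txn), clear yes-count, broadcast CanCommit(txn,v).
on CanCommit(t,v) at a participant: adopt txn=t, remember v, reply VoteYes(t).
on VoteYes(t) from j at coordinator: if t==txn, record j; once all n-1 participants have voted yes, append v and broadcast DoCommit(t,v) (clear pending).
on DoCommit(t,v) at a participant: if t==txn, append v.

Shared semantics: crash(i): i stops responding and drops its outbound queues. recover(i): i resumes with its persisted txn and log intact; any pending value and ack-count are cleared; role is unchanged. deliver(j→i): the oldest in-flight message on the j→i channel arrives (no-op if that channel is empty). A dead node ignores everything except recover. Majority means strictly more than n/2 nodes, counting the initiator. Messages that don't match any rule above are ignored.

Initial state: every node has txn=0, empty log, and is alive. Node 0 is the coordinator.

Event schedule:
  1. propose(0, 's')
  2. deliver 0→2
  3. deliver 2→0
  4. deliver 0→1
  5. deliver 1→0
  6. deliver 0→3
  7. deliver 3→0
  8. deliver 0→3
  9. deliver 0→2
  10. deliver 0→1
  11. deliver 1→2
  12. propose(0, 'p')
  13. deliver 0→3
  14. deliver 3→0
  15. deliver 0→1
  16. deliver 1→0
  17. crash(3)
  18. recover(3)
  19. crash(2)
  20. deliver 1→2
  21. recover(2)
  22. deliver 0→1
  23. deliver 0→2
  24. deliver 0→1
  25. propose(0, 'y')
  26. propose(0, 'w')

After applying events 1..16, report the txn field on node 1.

2

[1] propose(0,'s') → N0(coor t1 [-])
[2] deliver 0→2 → N2(part t1 [-])
[3] deliver 2→0 → ∅
[4] deliver 0→1 → N1(part t1 [-])
[5] deliver 1→0 → ∅
[6] deliver 0→3 → N3(part t1 [-])
[7] deliver 3→0 → N0(coor t1 [s])
[8] deliver 0→3 → N3(part t1 [s])
[9] deliver 0→2 → N2(part t1 [s])
[10] deliver 0→1 → N1(part t1 [s])
[11] deliver 1→2 → ∅
[12] propose(0,'p') → N0(coor t2 [s])
[13] deliver 0→3 → N3(part t2 [s])
[14] deliver 3→0 → ∅
[15] deliver 0→1 → N1(part t2 [s])
[16] deliver 1→0 → ∅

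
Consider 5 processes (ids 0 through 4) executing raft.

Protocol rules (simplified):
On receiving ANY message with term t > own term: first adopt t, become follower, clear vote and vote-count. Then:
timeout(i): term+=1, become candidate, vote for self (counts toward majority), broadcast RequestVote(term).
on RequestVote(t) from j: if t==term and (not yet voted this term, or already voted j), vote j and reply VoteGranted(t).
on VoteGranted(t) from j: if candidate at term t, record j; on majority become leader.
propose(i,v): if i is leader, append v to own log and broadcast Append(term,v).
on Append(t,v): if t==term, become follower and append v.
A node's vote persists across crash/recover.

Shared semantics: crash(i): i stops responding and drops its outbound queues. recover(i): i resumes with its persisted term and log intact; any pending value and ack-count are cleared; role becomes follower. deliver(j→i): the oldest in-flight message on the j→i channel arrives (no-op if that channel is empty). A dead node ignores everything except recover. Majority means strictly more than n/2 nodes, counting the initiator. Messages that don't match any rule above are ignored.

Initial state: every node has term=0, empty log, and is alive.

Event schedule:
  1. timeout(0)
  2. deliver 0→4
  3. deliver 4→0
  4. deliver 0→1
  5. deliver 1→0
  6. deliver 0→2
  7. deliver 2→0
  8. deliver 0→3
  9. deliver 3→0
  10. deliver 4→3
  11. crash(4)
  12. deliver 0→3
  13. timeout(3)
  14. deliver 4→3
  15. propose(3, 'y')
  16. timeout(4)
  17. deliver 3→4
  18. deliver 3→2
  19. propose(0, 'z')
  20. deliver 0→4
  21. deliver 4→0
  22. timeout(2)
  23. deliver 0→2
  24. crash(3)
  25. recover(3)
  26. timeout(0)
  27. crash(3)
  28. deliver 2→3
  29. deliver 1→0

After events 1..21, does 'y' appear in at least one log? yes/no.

e1 timeout(0): 0[cand,t=1,-]
e2 deliver 0→4: 4[foll,t=1,-]
e3 deliver 4→0: ·
e4 deliver 0→1: 1[foll,t=1,-]
e5 deliver 1→0: 0[lead,t=1,-]
e6 deliver 0→2: 2[foll,t=1,-]
e7 deliver 2→0: ·
e8 deliver 0→3: 3[foll,t=1,-]
e9 deliver 3→0: ·
e10 deliver 4→3: ·
e11 crash(4): 4[✗foll,t=1,-]
e12 deliver 0→3: ·
e13 timeout(3): 3[cand,t=2,-]
e14 deliver 4→3: ·
e15 propose(3,'y'): ·
e16 timeout(4): ·
e17 deliver 3→4: ·
e18 deliver 3→2: 2[foll,t=2,-]
e19 propose(0,'z'): 0[lead,t=1,z]
e20 deliver 0→4: ·
e21 deliver 4→0: ·

no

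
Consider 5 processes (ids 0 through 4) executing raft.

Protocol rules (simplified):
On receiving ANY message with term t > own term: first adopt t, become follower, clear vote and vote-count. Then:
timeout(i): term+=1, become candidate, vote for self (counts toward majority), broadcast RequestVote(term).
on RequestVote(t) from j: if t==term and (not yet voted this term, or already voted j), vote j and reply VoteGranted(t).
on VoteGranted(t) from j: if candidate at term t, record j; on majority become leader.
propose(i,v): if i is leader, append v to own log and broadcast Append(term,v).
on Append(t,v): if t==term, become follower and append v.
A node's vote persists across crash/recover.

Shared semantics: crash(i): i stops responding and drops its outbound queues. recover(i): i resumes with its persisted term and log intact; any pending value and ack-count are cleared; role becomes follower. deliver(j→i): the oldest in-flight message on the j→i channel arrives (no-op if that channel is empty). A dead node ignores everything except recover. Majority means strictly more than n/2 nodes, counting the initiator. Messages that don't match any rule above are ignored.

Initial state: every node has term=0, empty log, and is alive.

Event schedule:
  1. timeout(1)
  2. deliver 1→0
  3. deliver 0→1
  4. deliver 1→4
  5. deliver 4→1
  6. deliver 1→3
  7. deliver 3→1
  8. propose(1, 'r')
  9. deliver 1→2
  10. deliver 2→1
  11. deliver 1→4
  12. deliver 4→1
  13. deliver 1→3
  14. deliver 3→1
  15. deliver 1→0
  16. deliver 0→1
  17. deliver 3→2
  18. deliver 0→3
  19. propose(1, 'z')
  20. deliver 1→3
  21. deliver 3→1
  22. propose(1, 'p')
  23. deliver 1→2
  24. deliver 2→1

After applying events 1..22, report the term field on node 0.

1

after 1 — timeout(1): n1:cand/t1/[-]
after 2 — deliver 1→0: n0:foll/t1/[-]
after 3 — deliver 0→1: ·
after 4 — deliver 1→4: n4:foll/t1/[-]
after 5 — deliver 4→1: n1:lead/t1/[-]
after 6 — deliver 1→3: n3:foll/t1/[-]
after 7 — deliver 3→1: ·
after 8 — propose(1,'r'): n1:lead/t1/[r]
after 9 — deliver 1→2: n2:foll/t1/[-]
after 10 — deliver 2→1: ·
after 11 — deliver 1→4: n4:foll/t1/[r]
after 12 — deliver 4→1: ·
after 13 — deliver 1→3: n3:foll/t1/[r]
after 14 — deliver 3→1: ·
after 15 — deliver 1→0: n0:foll/t1/[r]
after 16 — deliver 0→1: ·
after 17 — deliver 3→2: ·
after 18 — deliver 0→3: ·
after 19 — propose(1,'z'): n1:lead/t1/[r,z]
after 20 — deliver 1→3: n3:foll/t1/[r,z]
after 21 — deliver 3→1: ·
after 22 — propose(1,'p'): n1:lead/t1/[r,z,p]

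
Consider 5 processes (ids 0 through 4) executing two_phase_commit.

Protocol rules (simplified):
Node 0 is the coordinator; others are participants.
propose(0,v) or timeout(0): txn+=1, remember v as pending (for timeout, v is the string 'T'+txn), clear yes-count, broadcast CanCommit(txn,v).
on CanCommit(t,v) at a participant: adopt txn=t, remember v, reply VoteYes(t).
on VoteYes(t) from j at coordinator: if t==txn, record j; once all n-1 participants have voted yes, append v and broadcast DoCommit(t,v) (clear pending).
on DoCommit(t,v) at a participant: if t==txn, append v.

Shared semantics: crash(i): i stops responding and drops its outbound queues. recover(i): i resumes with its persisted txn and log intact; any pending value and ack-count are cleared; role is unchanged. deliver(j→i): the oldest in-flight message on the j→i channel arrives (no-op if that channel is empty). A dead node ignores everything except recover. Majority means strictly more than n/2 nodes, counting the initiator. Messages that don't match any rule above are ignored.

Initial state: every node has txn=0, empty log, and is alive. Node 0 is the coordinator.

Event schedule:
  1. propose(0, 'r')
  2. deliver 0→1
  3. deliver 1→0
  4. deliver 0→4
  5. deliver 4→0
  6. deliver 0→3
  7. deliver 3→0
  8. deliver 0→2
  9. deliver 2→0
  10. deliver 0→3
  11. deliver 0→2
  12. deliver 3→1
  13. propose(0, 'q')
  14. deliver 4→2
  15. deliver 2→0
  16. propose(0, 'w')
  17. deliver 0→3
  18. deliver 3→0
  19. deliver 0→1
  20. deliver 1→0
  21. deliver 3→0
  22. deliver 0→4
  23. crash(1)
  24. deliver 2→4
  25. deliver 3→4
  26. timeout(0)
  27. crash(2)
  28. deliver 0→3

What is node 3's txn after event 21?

2

[1] propose(0,'r') → N0(coor t1 [-])
[2] deliver 0→1 → N1(part t1 [-])
[3] deliver 1→0 → ∅
[4] deliver 0→4 → N4(part t1 [-])
[5] deliver 4→0 → ∅
[6] deliver 0→3 → N3(part t1 [-])
[7] deliver 3→0 → ∅
[8] deliver 0→2 → N2(part t1 [-])
[9] deliver 2→0 → N0(coor t1 [r])
[10] deliver 0→3 → N3(part t1 [r])
[11] deliver 0→2 → N2(part t1 [r])
[12] deliver 3→1 → ∅
[13] propose(0,'q') → N0(coor t2 [r])
[14] deliver 4→2 → ∅
[15] deliver 2→0 → ∅
[16] propose(0,'w') → N0(coor t3 [r])
[17] deliver 0→3 → N3(part t2 [r])
[18] deliver 3→0 → ∅
[19] deliver 0→1 → N1(part t1 [r])
[20] deliver 1→0 → ∅
[21] deliver 3→0 → ∅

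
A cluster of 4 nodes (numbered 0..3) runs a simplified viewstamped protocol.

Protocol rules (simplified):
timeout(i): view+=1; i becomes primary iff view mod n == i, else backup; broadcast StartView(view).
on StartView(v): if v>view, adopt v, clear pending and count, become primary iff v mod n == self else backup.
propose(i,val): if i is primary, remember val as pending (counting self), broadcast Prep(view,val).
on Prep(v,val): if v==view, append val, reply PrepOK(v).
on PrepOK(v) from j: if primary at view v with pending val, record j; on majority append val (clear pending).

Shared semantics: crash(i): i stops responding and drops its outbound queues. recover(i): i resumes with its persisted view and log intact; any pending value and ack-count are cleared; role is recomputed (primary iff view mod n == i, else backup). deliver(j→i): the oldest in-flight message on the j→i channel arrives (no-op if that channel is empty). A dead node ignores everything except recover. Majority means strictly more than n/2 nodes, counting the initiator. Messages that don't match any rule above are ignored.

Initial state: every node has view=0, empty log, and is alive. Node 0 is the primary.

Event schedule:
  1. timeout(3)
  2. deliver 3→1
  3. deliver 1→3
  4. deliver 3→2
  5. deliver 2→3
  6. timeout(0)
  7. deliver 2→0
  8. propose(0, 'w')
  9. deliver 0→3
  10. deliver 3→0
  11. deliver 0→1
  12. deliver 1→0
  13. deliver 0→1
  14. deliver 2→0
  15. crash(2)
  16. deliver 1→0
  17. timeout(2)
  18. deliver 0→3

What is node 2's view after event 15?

1. timeout(3):  <3:back v1 ->
2. deliver 3→1:  <1:prim v1 ->
3. deliver 1→3:  nop
4. deliver 3→2:  <2:back v1 ->
5. deliver 2→3:  nop
6. timeout(0):  <0:back v1 ->
7. deliver 2→0:  nop
8. propose(0,'w'):  nop
9. deliver 0→3:  nop
10. deliver 3→0:  nop
11. deliver 0→1:  nop
12. deliver 1→0:  nop
13. deliver 0→1:  nop
14. deliver 2→0:  nop
15. crash(2):  <2:✗back v1 ->

1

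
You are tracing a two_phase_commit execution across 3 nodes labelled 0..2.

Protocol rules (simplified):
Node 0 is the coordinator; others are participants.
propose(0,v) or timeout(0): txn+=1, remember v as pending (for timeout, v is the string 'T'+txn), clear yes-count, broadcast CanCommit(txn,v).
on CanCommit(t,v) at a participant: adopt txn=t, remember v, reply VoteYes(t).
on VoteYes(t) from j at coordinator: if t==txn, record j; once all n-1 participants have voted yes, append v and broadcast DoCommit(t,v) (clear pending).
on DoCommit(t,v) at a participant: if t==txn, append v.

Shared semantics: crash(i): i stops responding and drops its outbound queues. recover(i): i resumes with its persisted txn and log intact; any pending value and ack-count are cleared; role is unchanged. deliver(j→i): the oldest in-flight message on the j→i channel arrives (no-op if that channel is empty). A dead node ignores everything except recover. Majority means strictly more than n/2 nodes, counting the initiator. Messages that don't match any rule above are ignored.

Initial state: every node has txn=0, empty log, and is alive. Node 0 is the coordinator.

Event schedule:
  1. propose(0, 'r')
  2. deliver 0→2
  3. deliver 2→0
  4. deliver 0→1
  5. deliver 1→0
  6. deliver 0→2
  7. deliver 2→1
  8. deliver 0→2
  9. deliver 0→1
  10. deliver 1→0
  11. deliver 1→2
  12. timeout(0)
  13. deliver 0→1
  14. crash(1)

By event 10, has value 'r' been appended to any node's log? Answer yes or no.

[1] propose(0,'r') → N0(coor t1 [-])
[2] deliver 0→2 → N2(part t1 [-])
[3] deliver 2→0 → ∅
[4] deliver 0→1 → N1(part t1 [-])
[5] deliver 1→0 → N0(coor t1 [r])
[6] deliver 0→2 → N2(part t1 [r])
[7] deliver 2→1 → ∅
[8] deliver 0→2 → ∅
[9] deliver 0→1 → N1(part t1 [r])
[10] deliver 1→0 → ∅

yes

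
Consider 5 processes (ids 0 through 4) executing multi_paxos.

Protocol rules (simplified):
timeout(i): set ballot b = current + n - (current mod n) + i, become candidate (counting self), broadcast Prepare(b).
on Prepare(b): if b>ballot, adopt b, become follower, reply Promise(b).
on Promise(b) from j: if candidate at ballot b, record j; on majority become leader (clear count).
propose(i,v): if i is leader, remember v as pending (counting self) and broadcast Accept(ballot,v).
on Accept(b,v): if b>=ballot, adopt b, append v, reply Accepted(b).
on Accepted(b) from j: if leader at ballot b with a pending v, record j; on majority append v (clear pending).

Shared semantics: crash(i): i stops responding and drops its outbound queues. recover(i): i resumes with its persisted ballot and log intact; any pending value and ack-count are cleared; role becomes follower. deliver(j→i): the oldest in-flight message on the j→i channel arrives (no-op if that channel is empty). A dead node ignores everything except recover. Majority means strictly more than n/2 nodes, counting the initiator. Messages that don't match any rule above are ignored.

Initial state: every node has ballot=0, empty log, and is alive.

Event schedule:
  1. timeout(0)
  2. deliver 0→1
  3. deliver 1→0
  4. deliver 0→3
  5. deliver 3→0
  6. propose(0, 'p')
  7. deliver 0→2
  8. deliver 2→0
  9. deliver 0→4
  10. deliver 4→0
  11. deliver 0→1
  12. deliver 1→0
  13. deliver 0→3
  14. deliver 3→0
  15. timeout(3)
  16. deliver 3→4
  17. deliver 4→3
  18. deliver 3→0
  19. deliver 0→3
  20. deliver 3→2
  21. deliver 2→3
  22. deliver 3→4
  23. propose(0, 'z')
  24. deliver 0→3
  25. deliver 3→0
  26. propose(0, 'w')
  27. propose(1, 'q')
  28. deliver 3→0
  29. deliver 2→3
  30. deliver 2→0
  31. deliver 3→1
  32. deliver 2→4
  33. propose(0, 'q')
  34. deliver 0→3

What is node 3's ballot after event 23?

1. timeout(0):  <0:cand b5 ->
2. deliver 0→1:  <1:foll b5 ->
3. deliver 1→0:  nop
4. deliver 0→3:  <3:foll b5 ->
5. deliver 3→0:  <0:lead b5 ->
6. propose(0,'p'):  nop
7. deliver 0→2:  <2:foll b5 ->
8. deliver 2→0:  nop
9. deliver 0→4:  <4:foll b5 ->
10. deliver 4→0:  nop
11. deliver 0→1:  <1:foll b5 p>
12. deliver 1→0:  nop
13. deliver 0→3:  <3:foll b5 p>
14. deliver 3→0:  <0:lead b5 p>
15. timeout(3):  <3:cand b13 p>
16. deliver 3→4:  <4:foll b13 ->
17. deliver 4→3:  nop
18. deliver 3→0:  <0:foll b13 p>
19. deliver 0→3:  <3:lead b13 p>
20. deliver 3→2:  <2:foll b13 ->
21. deliver 2→3:  nop
22. deliver 3→4:  nop
23. propose(0,'z'):  nop

13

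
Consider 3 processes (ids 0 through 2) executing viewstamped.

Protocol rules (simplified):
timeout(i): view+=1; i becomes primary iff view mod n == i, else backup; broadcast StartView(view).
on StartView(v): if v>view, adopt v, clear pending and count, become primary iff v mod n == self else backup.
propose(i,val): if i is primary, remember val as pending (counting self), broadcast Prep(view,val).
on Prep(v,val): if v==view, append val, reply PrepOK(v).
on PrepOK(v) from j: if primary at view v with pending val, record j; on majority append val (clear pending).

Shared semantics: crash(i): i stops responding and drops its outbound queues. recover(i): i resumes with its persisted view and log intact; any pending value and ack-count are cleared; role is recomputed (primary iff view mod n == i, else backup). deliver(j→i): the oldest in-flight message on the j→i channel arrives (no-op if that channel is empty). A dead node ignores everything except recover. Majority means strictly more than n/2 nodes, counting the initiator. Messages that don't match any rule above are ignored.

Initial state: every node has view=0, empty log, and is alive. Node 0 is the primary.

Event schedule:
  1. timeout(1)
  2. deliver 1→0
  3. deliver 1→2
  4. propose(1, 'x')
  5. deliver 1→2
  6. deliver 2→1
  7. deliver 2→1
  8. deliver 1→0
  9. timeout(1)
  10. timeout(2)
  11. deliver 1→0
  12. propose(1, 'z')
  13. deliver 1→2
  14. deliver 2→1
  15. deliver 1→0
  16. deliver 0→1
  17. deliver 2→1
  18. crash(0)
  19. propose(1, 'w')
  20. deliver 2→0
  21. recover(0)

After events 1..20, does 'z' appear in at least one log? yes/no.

no

[1] timeout(1) → N1(prim v1 [-])
[2] deliver 1→0 → N0(back v1 [-])
[3] deliver 1→2 → N2(back v1 [-])
[4] propose(1,'x') → ∅
[5] deliver 1→2 → N2(back v1 [x])
[6] deliver 2→1 → N1(prim v1 [x])
[7] deliver 2→1 → ∅
[8] deliver 1→0 → N0(back v1 [x])
[9] timeout(1) → N1(back v2 [x])
[10] timeout(2) → N2(prim v2 [x])
[11] deliver 1→0 → N0(back v2 [x])
[12] propose(1,'z') → ∅
[13] deliver 1→2 → ∅
[14] deliver 2→1 → ∅
[15] deliver 1→0 → ∅
[16] deliver 0→1 → ∅
[17] deliver 2→1 → ∅
[18] crash(0) → N0(✗back v2 [x])
[19] propose(1,'w') → ∅
[20] deliver 2→0 → ∅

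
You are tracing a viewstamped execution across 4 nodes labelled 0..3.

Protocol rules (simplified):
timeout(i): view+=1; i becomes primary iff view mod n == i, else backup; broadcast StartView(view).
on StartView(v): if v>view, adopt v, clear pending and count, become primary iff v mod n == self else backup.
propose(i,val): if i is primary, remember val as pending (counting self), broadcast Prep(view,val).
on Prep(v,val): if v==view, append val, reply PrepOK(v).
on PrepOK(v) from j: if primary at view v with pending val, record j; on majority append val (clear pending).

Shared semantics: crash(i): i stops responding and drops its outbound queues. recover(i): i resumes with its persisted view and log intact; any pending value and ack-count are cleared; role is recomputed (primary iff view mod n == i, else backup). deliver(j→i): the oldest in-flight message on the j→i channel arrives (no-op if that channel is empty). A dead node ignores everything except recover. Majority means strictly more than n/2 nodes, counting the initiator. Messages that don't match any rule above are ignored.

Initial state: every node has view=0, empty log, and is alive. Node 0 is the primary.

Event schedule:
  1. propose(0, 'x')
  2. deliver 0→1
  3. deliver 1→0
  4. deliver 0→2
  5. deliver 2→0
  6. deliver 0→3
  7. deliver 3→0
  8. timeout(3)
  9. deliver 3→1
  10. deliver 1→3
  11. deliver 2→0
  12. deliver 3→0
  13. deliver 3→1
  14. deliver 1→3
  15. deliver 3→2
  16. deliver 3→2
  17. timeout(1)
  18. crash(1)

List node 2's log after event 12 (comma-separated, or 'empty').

after 1 — propose(0,'x'): ·
after 2 — deliver 0→1: n1:back/v0/[x]
after 3 — deliver 1→0: ·
after 4 — deliver 0→2: n2:back/v0/[x]
after 5 — deliver 2→0: n0:prim/v0/[x]
after 6 — deliver 0→3: n3:back/v0/[x]
after 7 — deliver 3→0: ·
after 8 — timeout(3): n3:back/v1/[x]
after 9 — deliver 3→1: n1:prim/v1/[x]
after 10 — deliver 1→3: ·
after 11 — deliver 2→0: ·
after 12 — deliver 3→0: n0:back/v1/[x]

x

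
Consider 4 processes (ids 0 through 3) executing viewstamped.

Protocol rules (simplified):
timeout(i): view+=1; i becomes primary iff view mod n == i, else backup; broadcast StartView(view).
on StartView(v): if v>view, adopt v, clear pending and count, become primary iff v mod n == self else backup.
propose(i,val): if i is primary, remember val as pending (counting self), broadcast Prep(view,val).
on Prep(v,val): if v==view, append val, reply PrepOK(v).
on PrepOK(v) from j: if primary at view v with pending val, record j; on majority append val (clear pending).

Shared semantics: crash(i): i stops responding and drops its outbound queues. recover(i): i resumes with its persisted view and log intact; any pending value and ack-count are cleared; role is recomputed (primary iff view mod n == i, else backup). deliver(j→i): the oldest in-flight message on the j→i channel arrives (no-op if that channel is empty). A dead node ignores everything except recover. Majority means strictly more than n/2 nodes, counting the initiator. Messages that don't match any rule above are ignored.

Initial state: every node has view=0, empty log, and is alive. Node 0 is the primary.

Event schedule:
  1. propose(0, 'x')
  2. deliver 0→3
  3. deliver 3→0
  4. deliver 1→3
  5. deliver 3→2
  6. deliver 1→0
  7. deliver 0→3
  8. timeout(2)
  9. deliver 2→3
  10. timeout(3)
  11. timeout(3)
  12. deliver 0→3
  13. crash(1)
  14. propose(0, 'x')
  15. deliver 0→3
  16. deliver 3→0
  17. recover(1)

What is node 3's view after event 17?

3

after 1 — propose(0,'x'): ·
after 2 — deliver 0→3: n3:back/v0/[x]
after 3 — deliver 3→0: ·
after 4 — deliver 1→3: ·
after 5 — deliver 3→2: ·
after 6 — deliver 1→0: ·
after 7 — deliver 0→3: ·
after 8 — timeout(2): n2:back/v1/[-]
after 9 — deliver 2→3: n3:back/v1/[x]
after 10 — timeout(3): n3:back/v2/[x]
after 11 — timeout(3): n3:prim/v3/[x]
after 12 — deliver 0→3: ·
after 13 — crash(1): n1:✗back/v0/[-]
after 14 — propose(0,'x'): ·
after 15 — deliver 0→3: ·
after 16 — deliver 3→0: n0:back/v2/[-]
after 17 — recover(1): n1:back/v0/[-]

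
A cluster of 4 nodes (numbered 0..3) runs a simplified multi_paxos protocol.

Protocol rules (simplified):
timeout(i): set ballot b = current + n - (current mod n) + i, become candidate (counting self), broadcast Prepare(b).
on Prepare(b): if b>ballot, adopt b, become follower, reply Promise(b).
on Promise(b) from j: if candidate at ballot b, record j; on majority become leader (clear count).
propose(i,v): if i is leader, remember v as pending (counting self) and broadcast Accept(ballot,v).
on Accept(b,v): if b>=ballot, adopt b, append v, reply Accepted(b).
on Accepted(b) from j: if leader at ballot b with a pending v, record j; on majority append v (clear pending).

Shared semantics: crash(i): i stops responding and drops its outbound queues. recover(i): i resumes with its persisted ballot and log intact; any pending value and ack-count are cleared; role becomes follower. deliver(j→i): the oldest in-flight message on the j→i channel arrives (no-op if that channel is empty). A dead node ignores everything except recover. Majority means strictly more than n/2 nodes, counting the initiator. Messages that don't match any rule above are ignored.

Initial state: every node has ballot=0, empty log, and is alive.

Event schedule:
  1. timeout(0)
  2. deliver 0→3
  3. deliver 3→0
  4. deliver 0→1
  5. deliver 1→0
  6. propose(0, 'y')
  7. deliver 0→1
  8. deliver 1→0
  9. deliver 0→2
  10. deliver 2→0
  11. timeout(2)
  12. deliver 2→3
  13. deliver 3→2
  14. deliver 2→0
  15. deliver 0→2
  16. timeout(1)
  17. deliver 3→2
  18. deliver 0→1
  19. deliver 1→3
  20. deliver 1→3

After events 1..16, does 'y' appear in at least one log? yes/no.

yes

1. timeout(0):  <0:cand b4 ->
2. deliver 0→3:  <3:foll b4 ->
3. deliver 3→0:  nop
4. deliver 0→1:  <1:foll b4 ->
5. deliver 1→0:  <0:lead b4 ->
6. propose(0,'y'):  nop
7. deliver 0→1:  <1:foll b4 y>
8. deliver 1→0:  nop
9. deliver 0→2:  <2:foll b4 ->
10. deliver 2→0:  nop
11. timeout(2):  <2:cand b10 ->
12. deliver 2→3:  <3:foll b10 ->
13. deliver 3→2:  nop
14. deliver 2→0:  <0:foll b10 ->
15. deliver 0→2:  nop
16. timeout(1):  <1:cand b9 y>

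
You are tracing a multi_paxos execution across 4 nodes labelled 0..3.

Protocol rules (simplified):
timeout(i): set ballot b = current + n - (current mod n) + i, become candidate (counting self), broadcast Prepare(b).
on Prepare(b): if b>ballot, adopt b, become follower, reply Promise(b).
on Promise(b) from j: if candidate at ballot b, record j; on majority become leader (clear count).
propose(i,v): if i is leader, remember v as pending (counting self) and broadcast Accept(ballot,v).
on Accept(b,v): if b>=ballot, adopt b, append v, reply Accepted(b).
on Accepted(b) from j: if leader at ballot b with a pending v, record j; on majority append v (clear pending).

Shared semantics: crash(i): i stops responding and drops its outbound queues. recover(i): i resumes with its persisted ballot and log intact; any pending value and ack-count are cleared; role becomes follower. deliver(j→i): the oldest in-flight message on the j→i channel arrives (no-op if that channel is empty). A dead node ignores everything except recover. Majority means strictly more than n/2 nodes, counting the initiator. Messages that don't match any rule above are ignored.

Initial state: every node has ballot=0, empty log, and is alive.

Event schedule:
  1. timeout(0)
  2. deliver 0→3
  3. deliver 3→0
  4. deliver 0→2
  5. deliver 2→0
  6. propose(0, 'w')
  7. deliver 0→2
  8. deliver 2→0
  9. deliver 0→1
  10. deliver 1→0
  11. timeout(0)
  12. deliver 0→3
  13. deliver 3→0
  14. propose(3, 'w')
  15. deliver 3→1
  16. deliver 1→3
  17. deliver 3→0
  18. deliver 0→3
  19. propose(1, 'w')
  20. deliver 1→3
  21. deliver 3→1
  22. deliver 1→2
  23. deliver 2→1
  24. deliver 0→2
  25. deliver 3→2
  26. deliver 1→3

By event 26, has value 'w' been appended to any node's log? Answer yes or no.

yes

after 1 — timeout(0): n0:cand/b4/[-]
after 2 — deliver 0→3: n3:foll/b4/[-]
after 3 — deliver 3→0: ·
after 4 — deliver 0→2: n2:foll/b4/[-]
after 5 — deliver 2→0: n0:lead/b4/[-]
after 6 — propose(0,'w'): ·
after 7 — deliver 0→2: n2:foll/b4/[w]
after 8 — deliver 2→0: ·
after 9 — deliver 0→1: n1:foll/b4/[-]
after 10 — deliver 1→0: ·
after 11 — timeout(0): n0:cand/b8/[-]
after 12 — deliver 0→3: n3:foll/b4/[w]
after 13 — deliver 3→0: ·
after 14 — propose(3,'w'): ·
after 15 — deliver 3→1: ·
after 16 — deliver 1→3: ·
after 17 — deliver 3→0: ·
after 18 — deliver 0→3: n3:foll/b8/[w]
after 19 — propose(1,'w'): ·
after 20 — deliver 1→3: ·
after 21 — deliver 3→1: ·
after 22 — deliver 1→2: ·
after 23 — deliver 2→1: ·
after 24 — deliver 0→2: n2:foll/b8/[w]
after 25 — deliver 3→2: ·
after 26 — deliver 1→3: ·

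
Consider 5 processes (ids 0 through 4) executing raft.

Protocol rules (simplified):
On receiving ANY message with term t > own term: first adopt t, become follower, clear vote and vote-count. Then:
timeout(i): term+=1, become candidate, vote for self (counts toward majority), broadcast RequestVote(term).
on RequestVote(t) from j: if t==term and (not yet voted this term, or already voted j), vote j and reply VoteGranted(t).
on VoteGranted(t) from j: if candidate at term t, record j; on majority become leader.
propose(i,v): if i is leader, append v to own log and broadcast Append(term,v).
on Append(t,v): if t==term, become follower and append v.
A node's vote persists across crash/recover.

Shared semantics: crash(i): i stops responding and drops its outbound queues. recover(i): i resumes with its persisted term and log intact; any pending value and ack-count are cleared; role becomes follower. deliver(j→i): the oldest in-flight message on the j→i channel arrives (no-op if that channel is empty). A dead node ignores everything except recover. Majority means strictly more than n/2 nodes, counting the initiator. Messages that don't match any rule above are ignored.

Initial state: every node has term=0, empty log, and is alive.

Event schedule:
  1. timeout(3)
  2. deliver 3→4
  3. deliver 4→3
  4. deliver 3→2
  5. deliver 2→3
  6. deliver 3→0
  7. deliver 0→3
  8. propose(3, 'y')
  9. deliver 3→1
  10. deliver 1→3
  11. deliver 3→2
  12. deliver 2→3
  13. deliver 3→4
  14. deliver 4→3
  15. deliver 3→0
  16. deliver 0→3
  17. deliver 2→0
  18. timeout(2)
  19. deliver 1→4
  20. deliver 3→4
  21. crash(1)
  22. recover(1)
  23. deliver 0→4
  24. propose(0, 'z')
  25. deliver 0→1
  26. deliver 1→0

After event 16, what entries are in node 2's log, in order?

y

[1] timeout(3) → N3(cand t1 [-])
[2] deliver 3→4 → N4(foll t1 [-])
[3] deliver 4→3 → ∅
[4] deliver 3→2 → N2(foll t1 [-])
[5] deliver 2→3 → N3(lead t1 [-])
[6] deliver 3→0 → N0(foll t1 [-])
[7] deliver 0→3 → ∅
[8] propose(3,'y') → N3(lead t1 [y])
[9] deliver 3→1 → N1(foll t1 [-])
[10] deliver 1→3 → ∅
[11] deliver 3→2 → N2(foll t1 [y])
[12] deliver 2→3 → ∅
[13] deliver 3→4 → N4(foll t1 [y])
[14] deliver 4→3 → ∅
[15] deliver 3→0 → N0(foll t1 [y])
[16] deliver 0→3 → ∅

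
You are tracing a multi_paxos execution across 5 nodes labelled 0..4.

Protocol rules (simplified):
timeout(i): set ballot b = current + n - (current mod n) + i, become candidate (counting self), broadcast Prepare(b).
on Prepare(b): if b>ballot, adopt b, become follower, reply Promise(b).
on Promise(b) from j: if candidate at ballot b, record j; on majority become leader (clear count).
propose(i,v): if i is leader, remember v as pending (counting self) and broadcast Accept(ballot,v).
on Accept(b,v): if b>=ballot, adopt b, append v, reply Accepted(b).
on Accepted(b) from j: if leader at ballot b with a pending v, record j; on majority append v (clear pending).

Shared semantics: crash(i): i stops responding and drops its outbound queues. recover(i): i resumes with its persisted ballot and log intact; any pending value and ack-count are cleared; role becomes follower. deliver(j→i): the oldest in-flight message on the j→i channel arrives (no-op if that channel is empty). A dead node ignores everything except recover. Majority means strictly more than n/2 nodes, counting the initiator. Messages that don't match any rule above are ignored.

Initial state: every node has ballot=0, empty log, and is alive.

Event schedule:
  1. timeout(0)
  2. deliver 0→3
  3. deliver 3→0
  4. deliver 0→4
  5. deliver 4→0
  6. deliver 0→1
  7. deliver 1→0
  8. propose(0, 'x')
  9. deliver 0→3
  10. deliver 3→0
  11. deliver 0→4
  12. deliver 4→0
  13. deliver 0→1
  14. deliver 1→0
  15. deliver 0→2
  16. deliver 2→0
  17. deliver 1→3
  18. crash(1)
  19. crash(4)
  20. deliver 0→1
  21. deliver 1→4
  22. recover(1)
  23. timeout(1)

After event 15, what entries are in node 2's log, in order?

after 1 — timeout(0): n0:cand/b5/[-]
after 2 — deliver 0→3: n3:foll/b5/[-]
after 3 — deliver 3→0: ·
after 4 — deliver 0→4: n4:foll/b5/[-]
after 5 — deliver 4→0: n0:lead/b5/[-]
after 6 — deliver 0→1: n1:foll/b5/[-]
after 7 — deliver 1→0: ·
after 8 — propose(0,'x'): ·
after 9 — deliver 0→3: n3:foll/b5/[x]
after 10 — deliver 3→0: ·
after 11 — deliver 0→4: n4:foll/b5/[x]
after 12 — deliver 4→0: n0:lead/b5/[x]
after 13 — deliver 0→1: n1:foll/b5/[x]
after 14 — deliver 1→0: ·
after 15 — deliver 0→2: n2:foll/b5/[-]

empty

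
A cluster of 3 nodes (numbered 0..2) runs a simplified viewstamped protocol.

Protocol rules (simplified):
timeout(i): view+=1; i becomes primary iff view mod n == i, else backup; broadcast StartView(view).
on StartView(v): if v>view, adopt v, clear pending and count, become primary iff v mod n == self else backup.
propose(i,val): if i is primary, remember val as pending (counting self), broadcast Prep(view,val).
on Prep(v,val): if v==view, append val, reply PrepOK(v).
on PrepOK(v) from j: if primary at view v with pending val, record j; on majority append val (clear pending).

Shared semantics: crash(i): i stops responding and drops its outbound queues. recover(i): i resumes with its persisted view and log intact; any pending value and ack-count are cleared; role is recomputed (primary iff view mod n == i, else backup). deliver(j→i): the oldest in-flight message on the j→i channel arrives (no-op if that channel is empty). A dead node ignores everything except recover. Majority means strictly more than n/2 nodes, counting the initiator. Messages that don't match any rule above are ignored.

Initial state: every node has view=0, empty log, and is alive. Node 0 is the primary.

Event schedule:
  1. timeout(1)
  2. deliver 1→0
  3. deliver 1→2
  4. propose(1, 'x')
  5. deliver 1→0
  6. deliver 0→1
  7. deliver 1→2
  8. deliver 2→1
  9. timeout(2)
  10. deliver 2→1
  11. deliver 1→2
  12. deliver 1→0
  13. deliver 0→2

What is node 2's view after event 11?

1. timeout(1):  <1:prim v1 ->
2. deliver 1→0:  <0:back v1 ->
3. deliver 1→2:  <2:back v1 ->
4. propose(1,'x'):  nop
5. deliver 1→0:  <0:back v1 x>
6. deliver 0→1:  <1:prim v1 x>
7. deliver 1→2:  <2:back v1 x>
8. deliver 2→1:  nop
9. timeout(2):  <2:prim v2 x>
10. deliver 2→1:  <1:back v2 x>
11. deliver 1→2:  nop

2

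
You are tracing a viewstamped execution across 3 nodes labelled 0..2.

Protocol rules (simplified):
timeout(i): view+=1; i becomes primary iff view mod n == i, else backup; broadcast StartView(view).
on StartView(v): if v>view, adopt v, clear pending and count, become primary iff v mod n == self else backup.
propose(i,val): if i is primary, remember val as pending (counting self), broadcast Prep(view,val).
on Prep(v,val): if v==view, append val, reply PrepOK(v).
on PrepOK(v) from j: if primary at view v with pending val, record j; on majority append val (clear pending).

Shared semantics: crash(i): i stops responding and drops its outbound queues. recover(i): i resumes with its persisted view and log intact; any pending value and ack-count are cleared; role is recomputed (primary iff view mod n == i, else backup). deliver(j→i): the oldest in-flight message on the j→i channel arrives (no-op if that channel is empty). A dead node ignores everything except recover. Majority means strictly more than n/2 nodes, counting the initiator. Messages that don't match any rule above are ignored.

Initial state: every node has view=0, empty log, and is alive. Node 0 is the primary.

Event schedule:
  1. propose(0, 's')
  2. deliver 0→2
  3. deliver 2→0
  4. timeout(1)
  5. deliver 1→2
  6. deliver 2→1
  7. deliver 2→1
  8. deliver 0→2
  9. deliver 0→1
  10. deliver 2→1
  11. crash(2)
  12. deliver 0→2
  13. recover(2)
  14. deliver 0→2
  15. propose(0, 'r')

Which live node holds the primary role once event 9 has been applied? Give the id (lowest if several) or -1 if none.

[1] propose(0,'s') → ∅
[2] deliver 0→2 → N2(back v0 [s])
[3] deliver 2→0 → N0(prim v0 [s])
[4] timeout(1) → N1(prim v1 [-])
[5] deliver 1→2 → N2(back v1 [s])
[6] deliver 2→1 → ∅
[7] deliver 2→1 → ∅
[8] deliver 0→2 → ∅
[9] deliver 0→1 → ∅

0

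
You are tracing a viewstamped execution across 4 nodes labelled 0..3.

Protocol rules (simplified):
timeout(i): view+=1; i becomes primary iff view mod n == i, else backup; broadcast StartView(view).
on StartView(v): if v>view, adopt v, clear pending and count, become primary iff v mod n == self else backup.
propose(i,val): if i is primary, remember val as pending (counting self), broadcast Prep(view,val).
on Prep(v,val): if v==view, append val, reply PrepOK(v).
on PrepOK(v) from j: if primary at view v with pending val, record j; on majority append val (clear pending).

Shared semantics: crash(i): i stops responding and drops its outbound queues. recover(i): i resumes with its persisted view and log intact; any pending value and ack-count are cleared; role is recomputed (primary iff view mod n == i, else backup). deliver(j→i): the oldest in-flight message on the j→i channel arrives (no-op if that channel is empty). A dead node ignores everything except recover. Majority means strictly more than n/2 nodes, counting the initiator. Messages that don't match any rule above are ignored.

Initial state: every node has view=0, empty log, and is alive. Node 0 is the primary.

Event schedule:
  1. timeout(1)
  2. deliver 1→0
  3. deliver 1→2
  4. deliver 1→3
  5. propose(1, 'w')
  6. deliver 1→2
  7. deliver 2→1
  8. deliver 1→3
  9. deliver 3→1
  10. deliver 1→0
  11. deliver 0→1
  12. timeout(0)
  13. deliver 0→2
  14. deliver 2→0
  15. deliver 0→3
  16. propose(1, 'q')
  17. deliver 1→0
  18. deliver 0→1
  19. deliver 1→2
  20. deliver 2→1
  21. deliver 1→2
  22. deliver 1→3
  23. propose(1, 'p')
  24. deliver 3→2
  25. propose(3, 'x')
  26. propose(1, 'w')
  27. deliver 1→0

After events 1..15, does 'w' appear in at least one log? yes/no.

yes

step 1 timeout(1): 1={prim,v=1,log=-}
step 2 deliver 1→0: 0={back,v=1,log=-}
step 3 deliver 1→2: 2={back,v=1,log=-}
step 4 deliver 1→3: 3={back,v=1,log=-}
step 5 propose(1,'w'): —
step 6 deliver 1→2: 2={back,v=1,log=w}
step 7 deliver 2→1: —
step 8 deliver 1→3: 3={back,v=1,log=w}
step 9 deliver 3→1: 1={prim,v=1,log=w}
step 10 deliver 1→0: 0={back,v=1,log=w}
step 11 deliver 0→1: —
step 12 timeout(0): 0={back,v=2,log=w}
step 13 deliver 0→2: 2={prim,v=2,log=w}
step 14 deliver 2→0: —
step 15 deliver 0→3: 3={back,v=2,log=w}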